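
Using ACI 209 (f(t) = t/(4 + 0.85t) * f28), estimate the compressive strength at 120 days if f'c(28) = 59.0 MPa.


f(120) = 120 / (4 + 0.85 * 120) * 59.0
= 120 / 106.0 * 59.0
= 66.79 MPa

66.79


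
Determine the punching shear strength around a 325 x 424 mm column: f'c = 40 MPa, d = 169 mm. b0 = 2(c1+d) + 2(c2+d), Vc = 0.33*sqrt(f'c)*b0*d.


b0 = 2*(325 + 169) + 2*(424 + 169) = 2174 mm
Vc = 0.33 * sqrt(40) * 2174 * 169 / 1000
= 766.81 kN

766.81


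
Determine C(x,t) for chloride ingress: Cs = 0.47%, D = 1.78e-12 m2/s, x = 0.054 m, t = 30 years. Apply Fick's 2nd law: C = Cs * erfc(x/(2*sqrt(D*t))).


t_seconds = 30 * 365.25 * 24 * 3600 = 946728000.0 s
arg = 0.054 / (2 * sqrt(1.78e-12 * 946728000.0))
= 0.6577
erfc(0.6577) = 0.3523
C = 0.47 * 0.3523 = 0.1656%

0.1656


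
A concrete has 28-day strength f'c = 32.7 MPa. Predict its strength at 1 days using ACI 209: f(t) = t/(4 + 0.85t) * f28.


f(1) = 1 / (4 + 0.85 * 1) * 32.7
= 1 / 4.85 * 32.7
= 6.74 MPa

6.74


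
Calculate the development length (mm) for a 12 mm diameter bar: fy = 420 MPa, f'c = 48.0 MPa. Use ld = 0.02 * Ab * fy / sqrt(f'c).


Ab = pi * 12^2 / 4 = 113.097 mm2
ld = 0.02 * 113.097 * 420 / sqrt(48.0)
= 137.1 mm

137.1


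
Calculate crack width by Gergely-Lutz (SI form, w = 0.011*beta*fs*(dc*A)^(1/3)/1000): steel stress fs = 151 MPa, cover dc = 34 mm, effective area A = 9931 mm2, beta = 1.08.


w = 0.011 * beta * fs * (dc * A)^(1/3) / 1000
= 0.011 * 1.08 * 151 * (34 * 9931)^(1/3) / 1000
= 0.125 mm

0.125


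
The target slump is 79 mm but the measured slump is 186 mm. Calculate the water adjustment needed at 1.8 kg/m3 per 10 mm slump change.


Difference = 79 - 186 = -107 mm
Water adjustment = -107 * 1.8 / 10 = -19.3 kg/m3

-19.3


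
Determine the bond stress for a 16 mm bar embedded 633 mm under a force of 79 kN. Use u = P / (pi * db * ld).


u = P / (pi * db * ld)
= 79 * 1000 / (pi * 16 * 633)
= 2.483 MPa

2.483


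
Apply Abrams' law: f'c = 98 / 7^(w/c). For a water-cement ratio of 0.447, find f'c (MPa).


f'c = 98 / 7^0.447
= 98 / 2.386
= 41.06 MPa

41.06


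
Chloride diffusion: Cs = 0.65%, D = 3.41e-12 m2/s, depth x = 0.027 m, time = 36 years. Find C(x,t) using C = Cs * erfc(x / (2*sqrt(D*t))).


t_seconds = 36 * 365.25 * 24 * 3600 = 1136073600.0 s
arg = 0.027 / (2 * sqrt(3.41e-12 * 1136073600.0))
= 0.2169
erfc(0.2169) = 0.759
C = 0.65 * 0.759 = 0.4934%

0.4934


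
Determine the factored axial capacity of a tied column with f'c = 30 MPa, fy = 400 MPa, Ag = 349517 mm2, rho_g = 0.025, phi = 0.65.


Ast = rho * Ag = 0.025 * 349517 = 8737.925 mm2
phi*Pn = 0.65 * 0.80 * (0.85 * 30 * (349517 - 8737.925) + 400 * 8737.925) / 1000
= 6336.22 kN

6336.22


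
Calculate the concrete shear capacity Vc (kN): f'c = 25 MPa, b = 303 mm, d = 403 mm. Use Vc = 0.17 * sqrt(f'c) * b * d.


Vc = 0.17 * sqrt(25) * 303 * 403 / 1000
= 103.79 kN

103.79


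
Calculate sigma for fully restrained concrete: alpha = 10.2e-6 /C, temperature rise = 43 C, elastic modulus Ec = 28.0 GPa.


sigma = alpha * dT * Ec
= 10.2e-6 * 43 * 28.0 * 1000
= 12.281 MPa

12.281


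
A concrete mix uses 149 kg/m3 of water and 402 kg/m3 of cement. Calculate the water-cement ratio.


w/c = water / cement
w/c = 149 / 402 = 0.371

0.371


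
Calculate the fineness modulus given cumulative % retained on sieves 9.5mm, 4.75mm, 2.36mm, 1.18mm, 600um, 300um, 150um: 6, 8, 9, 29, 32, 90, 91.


FM = sum(cumulative % retained) / 100
= 265 / 100
= 2.65

2.65


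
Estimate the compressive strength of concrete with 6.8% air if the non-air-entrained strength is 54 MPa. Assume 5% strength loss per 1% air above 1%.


Strength loss = (6.8 - 1) * 5 = 29.0%
f'c = 54 * (1 - 29.0/100)
= 38.34 MPa

38.34


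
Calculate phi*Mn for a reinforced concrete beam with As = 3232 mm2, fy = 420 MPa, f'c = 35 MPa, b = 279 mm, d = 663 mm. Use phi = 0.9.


a = As * fy / (0.85 * f'c * b)
= 3232 * 420 / (0.85 * 35 * 279)
= 163.5421 mm
Mn = As * fy * (d - a/2) / 10^6
= 788.9835 kN-m
phi*Mn = 0.9 * 788.9835 = 710.09 kN-m

710.09


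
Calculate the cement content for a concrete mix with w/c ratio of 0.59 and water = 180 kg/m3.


Cement = water / (w/c)
= 180 / 0.59
= 305.1 kg/m3

305.1


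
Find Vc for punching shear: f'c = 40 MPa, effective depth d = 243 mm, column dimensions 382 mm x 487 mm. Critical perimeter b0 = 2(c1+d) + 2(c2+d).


b0 = 2*(382 + 243) + 2*(487 + 243) = 2710 mm
Vc = 0.33 * sqrt(40) * 2710 * 243 / 1000
= 1374.42 kN

1374.42


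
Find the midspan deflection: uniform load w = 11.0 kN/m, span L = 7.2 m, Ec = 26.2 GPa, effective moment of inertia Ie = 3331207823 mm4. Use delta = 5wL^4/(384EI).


Convert: L = 7.2 m = 7200 mm, Ec = 26.2 GPa = 26200 MPa
delta = 5 * 11.0 * 7200^4 / (384 * 26200 * 3331207823)
= 4.41 mm

4.41


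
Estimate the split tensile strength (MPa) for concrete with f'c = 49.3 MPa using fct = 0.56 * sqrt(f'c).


fct = 0.56 * sqrt(49.3)
= 0.56 * 7.021
= 3.932 MPa

3.932


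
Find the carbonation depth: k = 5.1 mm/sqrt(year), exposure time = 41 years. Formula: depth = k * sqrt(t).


depth = k * sqrt(t)
= 5.1 * sqrt(41)
= 32.66 mm

32.66


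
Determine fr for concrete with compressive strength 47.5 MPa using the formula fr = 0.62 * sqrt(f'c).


fr = 0.62 * sqrt(47.5)
= 4.273 MPa

4.273


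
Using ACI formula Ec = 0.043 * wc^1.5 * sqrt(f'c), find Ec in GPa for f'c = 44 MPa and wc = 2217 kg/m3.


Ec = 0.043 * 2217^1.5 * sqrt(44) / 1000
= 29.77 GPa

29.77


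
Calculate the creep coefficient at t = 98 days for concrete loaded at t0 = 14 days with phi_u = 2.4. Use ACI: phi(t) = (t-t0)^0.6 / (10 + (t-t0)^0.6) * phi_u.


dt = 98 - 14 = 84
phi = 84^0.6 / (10 + 84^0.6) * 2.4
= 1.411

1.411


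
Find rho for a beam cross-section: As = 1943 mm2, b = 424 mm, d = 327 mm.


rho = As / (b * d)
= 1943 / (424 * 327)
= 0.014

0.014


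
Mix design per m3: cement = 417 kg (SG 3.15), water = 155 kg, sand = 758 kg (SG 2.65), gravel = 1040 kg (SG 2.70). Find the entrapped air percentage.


Vol cement = 417 / (3.15 * 1000) = 0.132381 m3
Vol water = 155 / 1000 = 0.155 m3
Vol sand = 758 / (2.65 * 1000) = 0.286038 m3
Vol gravel = 1040 / (2.70 * 1000) = 0.385185 m3
Total solid + water volume = 0.958604 m3
Air = (1 - 0.958604) * 100 = 4.14%

4.14


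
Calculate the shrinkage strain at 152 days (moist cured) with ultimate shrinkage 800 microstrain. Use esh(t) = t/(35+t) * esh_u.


esh(152) = 152 / (35 + 152) * 800
= 152 / 187 * 800
= 650.3 microstrain

650.3


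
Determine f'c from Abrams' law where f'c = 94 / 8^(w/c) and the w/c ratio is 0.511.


f'c = 94 / 8^0.511
= 94 / 2.894
= 32.48 MPa

32.48


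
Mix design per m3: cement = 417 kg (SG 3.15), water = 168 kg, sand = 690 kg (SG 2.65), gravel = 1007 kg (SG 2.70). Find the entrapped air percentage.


Vol cement = 417 / (3.15 * 1000) = 0.132381 m3
Vol water = 168 / 1000 = 0.168 m3
Vol sand = 690 / (2.65 * 1000) = 0.260377 m3
Vol gravel = 1007 / (2.70 * 1000) = 0.372963 m3
Total solid + water volume = 0.933721 m3
Air = (1 - 0.933721) * 100 = 6.63%

6.63


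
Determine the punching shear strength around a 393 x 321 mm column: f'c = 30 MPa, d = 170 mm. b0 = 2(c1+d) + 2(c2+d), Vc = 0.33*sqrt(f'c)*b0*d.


b0 = 2*(393 + 170) + 2*(321 + 170) = 2108 mm
Vc = 0.33 * sqrt(30) * 2108 * 170 / 1000
= 647.73 kN

647.73


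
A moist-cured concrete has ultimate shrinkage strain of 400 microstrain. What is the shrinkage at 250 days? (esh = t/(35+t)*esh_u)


esh(250) = 250 / (35 + 250) * 400
= 250 / 285 * 400
= 350.9 microstrain

350.9


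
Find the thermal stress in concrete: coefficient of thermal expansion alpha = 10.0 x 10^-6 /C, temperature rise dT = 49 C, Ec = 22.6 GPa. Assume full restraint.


sigma = alpha * dT * Ec
= 10.0e-6 * 49 * 22.6 * 1000
= 11.074 MPa

11.074


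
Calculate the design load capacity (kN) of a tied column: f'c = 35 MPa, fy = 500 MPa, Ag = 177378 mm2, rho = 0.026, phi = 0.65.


Ast = rho * Ag = 0.026 * 177378 = 4611.828 mm2
phi*Pn = 0.65 * 0.80 * (0.85 * 35 * (177378 - 4611.828) + 500 * 4611.828) / 1000
= 3871.77 kN

3871.77


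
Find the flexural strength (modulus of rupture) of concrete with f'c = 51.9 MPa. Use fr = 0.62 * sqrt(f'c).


fr = 0.62 * sqrt(51.9)
= 4.467 MPa

4.467


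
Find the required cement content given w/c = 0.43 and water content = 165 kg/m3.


Cement = water / (w/c)
= 165 / 0.43
= 383.7 kg/m3

383.7


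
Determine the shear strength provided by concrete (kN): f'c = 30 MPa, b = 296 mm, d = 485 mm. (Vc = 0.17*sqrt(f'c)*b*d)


Vc = 0.17 * sqrt(30) * 296 * 485 / 1000
= 133.67 kN

133.67


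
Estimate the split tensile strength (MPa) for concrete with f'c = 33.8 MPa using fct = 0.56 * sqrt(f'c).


fct = 0.56 * sqrt(33.8)
= 0.56 * 5.814
= 3.256 MPa

3.256


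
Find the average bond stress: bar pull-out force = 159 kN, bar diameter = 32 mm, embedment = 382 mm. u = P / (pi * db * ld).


u = P / (pi * db * ld)
= 159 * 1000 / (pi * 32 * 382)
= 4.14 MPa

4.14


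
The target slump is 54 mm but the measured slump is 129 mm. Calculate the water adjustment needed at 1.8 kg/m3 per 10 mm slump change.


Difference = 54 - 129 = -75 mm
Water adjustment = -75 * 1.8 / 10 = -13.5 kg/m3

-13.5


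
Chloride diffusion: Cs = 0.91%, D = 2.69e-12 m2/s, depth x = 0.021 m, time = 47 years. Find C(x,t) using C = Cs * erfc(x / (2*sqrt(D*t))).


t_seconds = 47 * 365.25 * 24 * 3600 = 1483207200.0 s
arg = 0.021 / (2 * sqrt(2.69e-12 * 1483207200.0))
= 0.1662
erfc(0.1662) = 0.8141
C = 0.91 * 0.8141 = 0.7409%

0.7409


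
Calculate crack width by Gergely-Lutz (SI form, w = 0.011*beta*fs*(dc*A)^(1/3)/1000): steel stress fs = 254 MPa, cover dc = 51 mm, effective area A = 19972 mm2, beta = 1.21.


w = 0.011 * beta * fs * (dc * A)^(1/3) / 1000
= 0.011 * 1.21 * 254 * (51 * 19972)^(1/3) / 1000
= 0.34 mm

0.34


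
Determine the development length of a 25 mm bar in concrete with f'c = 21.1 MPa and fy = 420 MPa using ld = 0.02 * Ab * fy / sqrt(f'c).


Ab = pi * 25^2 / 4 = 490.874 mm2
ld = 0.02 * 490.874 * 420 / sqrt(21.1)
= 897.7 mm

897.7


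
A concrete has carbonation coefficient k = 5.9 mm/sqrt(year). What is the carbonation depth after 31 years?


depth = k * sqrt(t)
= 5.9 * sqrt(31)
= 32.85 mm

32.85


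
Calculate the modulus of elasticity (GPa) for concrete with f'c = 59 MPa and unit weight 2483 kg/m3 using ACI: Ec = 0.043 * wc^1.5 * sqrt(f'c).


Ec = 0.043 * 2483^1.5 * sqrt(59) / 1000
= 40.87 GPa

40.87


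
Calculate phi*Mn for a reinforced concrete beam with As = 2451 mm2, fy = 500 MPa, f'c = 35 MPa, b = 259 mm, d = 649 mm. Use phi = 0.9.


a = As * fy / (0.85 * f'c * b)
= 2451 * 500 / (0.85 * 35 * 259)
= 159.0474 mm
Mn = As * fy * (d - a/2) / 10^6
= 697.8932 kN-m
phi*Mn = 0.9 * 697.8932 = 628.1 kN-m

628.1


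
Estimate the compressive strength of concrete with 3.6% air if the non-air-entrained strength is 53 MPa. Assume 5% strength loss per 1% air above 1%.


Strength loss = (3.6 - 1) * 5 = 13.0%
f'c = 53 * (1 - 13.0/100)
= 46.11 MPa

46.11


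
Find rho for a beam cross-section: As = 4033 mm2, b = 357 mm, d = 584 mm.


rho = As / (b * d)
= 4033 / (357 * 584)
= 0.0193

0.0193


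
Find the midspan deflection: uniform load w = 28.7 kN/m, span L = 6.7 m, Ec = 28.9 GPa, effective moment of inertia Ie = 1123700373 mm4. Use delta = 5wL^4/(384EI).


Convert: L = 6.7 m = 6700 mm, Ec = 28.9 GPa = 28900 MPa
delta = 5 * 28.7 * 6700^4 / (384 * 28900 * 1123700373)
= 23.19 mm

23.19


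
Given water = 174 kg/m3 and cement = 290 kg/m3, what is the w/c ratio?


w/c = water / cement
w/c = 174 / 290 = 0.6

0.6


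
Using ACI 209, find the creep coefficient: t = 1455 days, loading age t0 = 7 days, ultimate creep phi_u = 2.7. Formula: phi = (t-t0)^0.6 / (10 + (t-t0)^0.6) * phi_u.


dt = 1455 - 7 = 1448
phi = 1448^0.6 / (10 + 1448^0.6) * 2.7
= 2.396

2.396


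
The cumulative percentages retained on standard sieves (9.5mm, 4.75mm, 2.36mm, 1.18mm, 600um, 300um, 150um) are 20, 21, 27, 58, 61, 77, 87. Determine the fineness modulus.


FM = sum(cumulative % retained) / 100
= 351 / 100
= 3.51

3.51


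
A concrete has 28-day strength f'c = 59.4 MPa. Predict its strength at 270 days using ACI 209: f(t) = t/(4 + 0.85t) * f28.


f(270) = 270 / (4 + 0.85 * 270) * 59.4
= 270 / 233.5 * 59.4
= 68.69 MPa

68.69


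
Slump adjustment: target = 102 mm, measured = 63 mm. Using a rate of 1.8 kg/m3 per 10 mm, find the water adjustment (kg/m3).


Difference = 102 - 63 = 39 mm
Water adjustment = 39 * 1.8 / 10 = 7.0 kg/m3

7.0


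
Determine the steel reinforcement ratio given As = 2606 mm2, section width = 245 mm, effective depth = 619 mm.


rho = As / (b * d)
= 2606 / (245 * 619)
= 0.0172

0.0172


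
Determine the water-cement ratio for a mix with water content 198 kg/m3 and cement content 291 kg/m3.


w/c = water / cement
w/c = 198 / 291 = 0.68

0.68


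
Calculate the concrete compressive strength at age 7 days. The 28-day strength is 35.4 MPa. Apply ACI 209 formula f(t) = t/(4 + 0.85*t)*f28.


f(7) = 7 / (4 + 0.85 * 7) * 35.4
= 7 / 9.95 * 35.4
= 24.9 MPa

24.9


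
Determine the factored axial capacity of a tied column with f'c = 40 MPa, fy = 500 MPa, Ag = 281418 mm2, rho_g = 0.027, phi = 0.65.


Ast = rho * Ag = 0.027 * 281418 = 7598.286 mm2
phi*Pn = 0.65 * 0.80 * (0.85 * 40 * (281418 - 7598.286) + 500 * 7598.286) / 1000
= 6816.69 kN

6816.69


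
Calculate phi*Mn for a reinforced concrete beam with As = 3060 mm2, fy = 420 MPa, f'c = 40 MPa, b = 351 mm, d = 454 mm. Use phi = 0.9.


a = As * fy / (0.85 * f'c * b)
= 3060 * 420 / (0.85 * 40 * 351)
= 107.6923 mm
Mn = As * fy * (d - a/2) / 10^6
= 514.2777 kN-m
phi*Mn = 0.9 * 514.2777 = 462.85 kN-m

462.85


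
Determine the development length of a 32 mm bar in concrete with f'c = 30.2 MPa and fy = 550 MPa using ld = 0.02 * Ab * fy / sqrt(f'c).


Ab = pi * 32^2 / 4 = 804.248 mm2
ld = 0.02 * 804.248 * 550 / sqrt(30.2)
= 1609.8 mm

1609.8


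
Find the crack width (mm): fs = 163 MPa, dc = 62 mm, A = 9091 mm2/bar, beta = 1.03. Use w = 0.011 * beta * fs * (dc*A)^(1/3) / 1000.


w = 0.011 * beta * fs * (dc * A)^(1/3) / 1000
= 0.011 * 1.03 * 163 * (62 * 9091)^(1/3) / 1000
= 0.153 mm

0.153


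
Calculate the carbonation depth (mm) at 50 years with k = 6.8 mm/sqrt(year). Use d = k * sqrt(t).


depth = k * sqrt(t)
= 6.8 * sqrt(50)
= 48.08 mm

48.08


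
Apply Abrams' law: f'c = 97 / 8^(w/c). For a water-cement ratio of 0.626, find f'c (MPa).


f'c = 97 / 8^0.626
= 97 / 3.676
= 26.39 MPa

26.39


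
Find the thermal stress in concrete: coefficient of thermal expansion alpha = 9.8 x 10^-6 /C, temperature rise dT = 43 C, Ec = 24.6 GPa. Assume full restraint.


sigma = alpha * dT * Ec
= 9.8e-6 * 43 * 24.6 * 1000
= 10.366 MPa

10.366


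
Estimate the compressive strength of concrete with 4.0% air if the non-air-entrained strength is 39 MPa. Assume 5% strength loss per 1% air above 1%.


Strength loss = (4.0 - 1) * 5 = 15.0%
f'c = 39 * (1 - 15.0/100)
= 33.15 MPa

33.15


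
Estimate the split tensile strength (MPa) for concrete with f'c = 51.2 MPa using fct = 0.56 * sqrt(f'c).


fct = 0.56 * sqrt(51.2)
= 0.56 * 7.155
= 4.007 MPa

4.007


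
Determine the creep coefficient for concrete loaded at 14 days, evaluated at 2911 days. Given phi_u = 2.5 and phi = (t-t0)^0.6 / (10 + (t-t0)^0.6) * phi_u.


dt = 2911 - 14 = 2897
phi = 2897^0.6 / (10 + 2897^0.6) * 2.5
= 2.307

2.307


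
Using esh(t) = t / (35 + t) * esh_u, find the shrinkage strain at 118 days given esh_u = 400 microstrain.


esh(118) = 118 / (35 + 118) * 400
= 118 / 153 * 400
= 308.5 microstrain

308.5


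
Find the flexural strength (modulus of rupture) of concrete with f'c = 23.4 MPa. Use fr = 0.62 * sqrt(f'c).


fr = 0.62 * sqrt(23.4)
= 2.999 MPa

2.999


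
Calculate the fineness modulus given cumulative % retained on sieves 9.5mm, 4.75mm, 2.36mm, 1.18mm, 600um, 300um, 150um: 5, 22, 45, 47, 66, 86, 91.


FM = sum(cumulative % retained) / 100
= 362 / 100
= 3.62

3.62


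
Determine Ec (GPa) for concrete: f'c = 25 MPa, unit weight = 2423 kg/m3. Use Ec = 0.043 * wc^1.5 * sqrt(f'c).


Ec = 0.043 * 2423^1.5 * sqrt(25) / 1000
= 25.64 GPa

25.64


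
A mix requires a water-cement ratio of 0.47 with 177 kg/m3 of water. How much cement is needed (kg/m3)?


Cement = water / (w/c)
= 177 / 0.47
= 376.6 kg/m3

376.6


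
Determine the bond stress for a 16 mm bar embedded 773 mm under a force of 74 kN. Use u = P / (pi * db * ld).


u = P / (pi * db * ld)
= 74 * 1000 / (pi * 16 * 773)
= 1.905 MPa

1.905


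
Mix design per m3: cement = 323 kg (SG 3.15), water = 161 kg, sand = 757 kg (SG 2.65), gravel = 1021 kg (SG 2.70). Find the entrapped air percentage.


Vol cement = 323 / (3.15 * 1000) = 0.10254 m3
Vol water = 161 / 1000 = 0.161 m3
Vol sand = 757 / (2.65 * 1000) = 0.28566 m3
Vol gravel = 1021 / (2.70 * 1000) = 0.378148 m3
Total solid + water volume = 0.927348 m3
Air = (1 - 0.927348) * 100 = 7.27%

7.27


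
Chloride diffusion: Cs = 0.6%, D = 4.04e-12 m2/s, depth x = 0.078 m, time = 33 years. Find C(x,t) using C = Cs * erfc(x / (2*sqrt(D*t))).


t_seconds = 33 * 365.25 * 24 * 3600 = 1041400800.0 s
arg = 0.078 / (2 * sqrt(4.04e-12 * 1041400800.0))
= 0.6013
erfc(0.6013) = 0.3951
C = 0.6 * 0.3951 = 0.2371%

0.2371


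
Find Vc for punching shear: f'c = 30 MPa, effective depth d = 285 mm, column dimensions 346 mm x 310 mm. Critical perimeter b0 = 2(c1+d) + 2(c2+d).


b0 = 2*(346 + 285) + 2*(310 + 285) = 2452 mm
Vc = 0.33 * sqrt(30) * 2452 * 285 / 1000
= 1263.11 kN

1263.11


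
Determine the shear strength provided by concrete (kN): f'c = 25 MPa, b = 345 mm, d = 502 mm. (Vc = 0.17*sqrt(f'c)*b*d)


Vc = 0.17 * sqrt(25) * 345 * 502 / 1000
= 147.21 kN

147.21


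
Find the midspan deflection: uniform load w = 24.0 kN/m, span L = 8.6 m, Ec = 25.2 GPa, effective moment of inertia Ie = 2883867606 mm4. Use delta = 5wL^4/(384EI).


Convert: L = 8.6 m = 8600 mm, Ec = 25.2 GPa = 25200 MPa
delta = 5 * 24.0 * 8600^4 / (384 * 25200 * 2883867606)
= 23.52 mm

23.52


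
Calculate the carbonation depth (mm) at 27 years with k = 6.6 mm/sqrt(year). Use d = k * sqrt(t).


depth = k * sqrt(t)
= 6.6 * sqrt(27)
= 34.29 mm

34.29


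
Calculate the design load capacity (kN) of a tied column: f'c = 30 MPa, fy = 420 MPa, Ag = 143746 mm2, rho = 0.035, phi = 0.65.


Ast = rho * Ag = 0.035 * 143746 = 5031.11 mm2
phi*Pn = 0.65 * 0.80 * (0.85 * 30 * (143746 - 5031.11) + 420 * 5031.11) / 1000
= 2938.15 kN

2938.15


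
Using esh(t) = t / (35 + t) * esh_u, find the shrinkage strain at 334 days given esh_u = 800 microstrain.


esh(334) = 334 / (35 + 334) * 800
= 334 / 369 * 800
= 724.1 microstrain

724.1


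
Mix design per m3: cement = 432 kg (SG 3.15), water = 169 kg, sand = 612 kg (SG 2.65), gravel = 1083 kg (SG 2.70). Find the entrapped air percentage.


Vol cement = 432 / (3.15 * 1000) = 0.137143 m3
Vol water = 169 / 1000 = 0.169 m3
Vol sand = 612 / (2.65 * 1000) = 0.230943 m3
Vol gravel = 1083 / (2.70 * 1000) = 0.401111 m3
Total solid + water volume = 0.938197 m3
Air = (1 - 0.938197) * 100 = 6.18%

6.18


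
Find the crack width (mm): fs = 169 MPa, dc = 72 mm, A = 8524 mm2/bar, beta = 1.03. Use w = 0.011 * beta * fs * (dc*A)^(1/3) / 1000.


w = 0.011 * beta * fs * (dc * A)^(1/3) / 1000
= 0.011 * 1.03 * 169 * (72 * 8524)^(1/3) / 1000
= 0.163 mm

0.163


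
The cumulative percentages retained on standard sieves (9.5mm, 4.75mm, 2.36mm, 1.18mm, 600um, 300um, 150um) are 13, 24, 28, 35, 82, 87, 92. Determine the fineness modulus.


FM = sum(cumulative % retained) / 100
= 361 / 100
= 3.61

3.61


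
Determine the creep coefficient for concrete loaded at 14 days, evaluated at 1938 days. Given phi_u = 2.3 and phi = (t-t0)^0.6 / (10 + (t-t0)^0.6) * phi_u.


dt = 1938 - 14 = 1924
phi = 1924^0.6 / (10 + 1924^0.6) * 2.3
= 2.078

2.078


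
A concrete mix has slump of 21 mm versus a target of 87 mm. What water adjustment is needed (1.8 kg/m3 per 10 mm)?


Difference = 87 - 21 = 66 mm
Water adjustment = 66 * 1.8 / 10 = 11.9 kg/m3

11.9


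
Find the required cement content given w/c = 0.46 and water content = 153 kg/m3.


Cement = water / (w/c)
= 153 / 0.46
= 332.6 kg/m3

332.6


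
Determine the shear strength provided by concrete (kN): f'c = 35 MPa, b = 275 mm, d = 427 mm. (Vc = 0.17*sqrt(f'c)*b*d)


Vc = 0.17 * sqrt(35) * 275 * 427 / 1000
= 118.1 kN

118.1


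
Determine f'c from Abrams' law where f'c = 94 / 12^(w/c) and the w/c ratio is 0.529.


f'c = 94 / 12^0.529
= 94 / 3.723
= 25.25 MPa

25.25


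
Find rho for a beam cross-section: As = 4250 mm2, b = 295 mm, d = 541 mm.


rho = As / (b * d)
= 4250 / (295 * 541)
= 0.0266

0.0266


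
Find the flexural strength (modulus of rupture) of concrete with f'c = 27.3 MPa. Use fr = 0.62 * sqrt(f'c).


fr = 0.62 * sqrt(27.3)
= 3.239 MPa

3.239


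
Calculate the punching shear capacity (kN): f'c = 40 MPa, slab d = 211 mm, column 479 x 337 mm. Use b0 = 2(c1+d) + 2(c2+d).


b0 = 2*(479 + 211) + 2*(337 + 211) = 2476 mm
Vc = 0.33 * sqrt(40) * 2476 * 211 / 1000
= 1090.38 kN

1090.38


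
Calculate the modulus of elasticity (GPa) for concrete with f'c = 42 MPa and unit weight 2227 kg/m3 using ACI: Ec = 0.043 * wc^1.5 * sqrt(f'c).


Ec = 0.043 * 2227^1.5 * sqrt(42) / 1000
= 29.29 GPa

29.29


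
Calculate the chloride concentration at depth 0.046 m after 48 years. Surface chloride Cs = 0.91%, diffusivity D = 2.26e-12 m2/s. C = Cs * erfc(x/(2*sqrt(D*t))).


t_seconds = 48 * 365.25 * 24 * 3600 = 1514764800.0 s
arg = 0.046 / (2 * sqrt(2.26e-12 * 1514764800.0))
= 0.3931
erfc(0.3931) = 0.5783
C = 0.91 * 0.5783 = 0.5262%

0.5262


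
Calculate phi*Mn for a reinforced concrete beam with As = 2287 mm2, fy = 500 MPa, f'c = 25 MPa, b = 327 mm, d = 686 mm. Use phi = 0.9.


a = As * fy / (0.85 * f'c * b)
= 2287 * 500 / (0.85 * 25 * 327)
= 164.562 mm
Mn = As * fy * (d - a/2) / 10^6
= 690.3527 kN-m
phi*Mn = 0.9 * 690.3527 = 621.32 kN-m

621.32


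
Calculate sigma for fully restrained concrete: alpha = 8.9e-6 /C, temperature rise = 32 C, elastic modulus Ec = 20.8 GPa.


sigma = alpha * dT * Ec
= 8.9e-6 * 32 * 20.8 * 1000
= 5.924 MPa

5.924


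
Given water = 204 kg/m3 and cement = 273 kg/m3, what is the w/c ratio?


w/c = water / cement
w/c = 204 / 273 = 0.747

0.747


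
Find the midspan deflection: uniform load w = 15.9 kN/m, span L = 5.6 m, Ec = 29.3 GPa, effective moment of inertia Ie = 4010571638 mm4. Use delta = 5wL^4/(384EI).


Convert: L = 5.6 m = 5600 mm, Ec = 29.3 GPa = 29300 MPa
delta = 5 * 15.9 * 5600^4 / (384 * 29300 * 4010571638)
= 1.73 mm

1.73


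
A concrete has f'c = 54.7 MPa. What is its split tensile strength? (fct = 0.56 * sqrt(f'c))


fct = 0.56 * sqrt(54.7)
= 0.56 * 7.396
= 4.142 MPa

4.142


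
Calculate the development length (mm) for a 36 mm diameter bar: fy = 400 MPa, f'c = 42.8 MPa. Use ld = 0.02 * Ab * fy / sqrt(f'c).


Ab = pi * 36^2 / 4 = 1017.876 mm2
ld = 0.02 * 1017.876 * 400 / sqrt(42.8)
= 1244.7 mm

1244.7


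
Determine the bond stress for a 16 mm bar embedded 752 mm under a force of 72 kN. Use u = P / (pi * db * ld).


u = P / (pi * db * ld)
= 72 * 1000 / (pi * 16 * 752)
= 1.905 MPa

1.905


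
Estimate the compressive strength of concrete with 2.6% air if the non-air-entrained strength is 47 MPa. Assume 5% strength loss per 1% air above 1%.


Strength loss = (2.6 - 1) * 5 = 8.0%
f'c = 47 * (1 - 8.0/100)
= 43.24 MPa

43.24


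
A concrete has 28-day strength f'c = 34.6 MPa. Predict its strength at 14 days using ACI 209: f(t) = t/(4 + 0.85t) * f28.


f(14) = 14 / (4 + 0.85 * 14) * 34.6
= 14 / 15.9 * 34.6
= 30.47 MPa

30.47


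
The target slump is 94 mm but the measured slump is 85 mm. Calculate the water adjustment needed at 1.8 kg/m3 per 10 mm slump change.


Difference = 94 - 85 = 9 mm
Water adjustment = 9 * 1.8 / 10 = 1.6 kg/m3

1.6


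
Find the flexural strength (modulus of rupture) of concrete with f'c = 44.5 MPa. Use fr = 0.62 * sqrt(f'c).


fr = 0.62 * sqrt(44.5)
= 4.136 MPa

4.136


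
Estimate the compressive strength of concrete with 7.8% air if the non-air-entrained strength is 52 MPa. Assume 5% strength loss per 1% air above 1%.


Strength loss = (7.8 - 1) * 5 = 34.0%
f'c = 52 * (1 - 34.0/100)
= 34.32 MPa

34.32


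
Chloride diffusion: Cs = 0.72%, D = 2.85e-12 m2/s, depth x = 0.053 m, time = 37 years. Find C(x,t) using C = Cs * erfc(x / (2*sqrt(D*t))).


t_seconds = 37 * 365.25 * 24 * 3600 = 1167631200.0 s
arg = 0.053 / (2 * sqrt(2.85e-12 * 1167631200.0))
= 0.4594
erfc(0.4594) = 0.5159
C = 0.72 * 0.5159 = 0.3715%

0.3715


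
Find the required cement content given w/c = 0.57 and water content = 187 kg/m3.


Cement = water / (w/c)
= 187 / 0.57
= 328.1 kg/m3

328.1


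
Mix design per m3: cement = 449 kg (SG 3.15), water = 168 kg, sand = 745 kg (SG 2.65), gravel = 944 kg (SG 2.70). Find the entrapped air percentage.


Vol cement = 449 / (3.15 * 1000) = 0.14254 m3
Vol water = 168 / 1000 = 0.168 m3
Vol sand = 745 / (2.65 * 1000) = 0.281132 m3
Vol gravel = 944 / (2.70 * 1000) = 0.34963 m3
Total solid + water volume = 0.941301 m3
Air = (1 - 0.941301) * 100 = 5.87%

5.87


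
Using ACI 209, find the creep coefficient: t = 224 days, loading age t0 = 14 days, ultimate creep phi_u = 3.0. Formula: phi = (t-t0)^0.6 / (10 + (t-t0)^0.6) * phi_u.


dt = 224 - 14 = 210
phi = 210^0.6 / (10 + 210^0.6) * 3.0
= 2.136

2.136


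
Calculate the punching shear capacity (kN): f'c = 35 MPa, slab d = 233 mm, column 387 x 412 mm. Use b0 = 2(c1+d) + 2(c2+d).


b0 = 2*(387 + 233) + 2*(412 + 233) = 2530 mm
Vc = 0.33 * sqrt(35) * 2530 * 233 / 1000
= 1150.87 kN

1150.87


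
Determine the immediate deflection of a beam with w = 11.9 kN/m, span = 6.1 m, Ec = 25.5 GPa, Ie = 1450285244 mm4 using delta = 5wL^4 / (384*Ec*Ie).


Convert: L = 6.1 m = 6100 mm, Ec = 25.5 GPa = 25500 MPa
delta = 5 * 11.9 * 6100^4 / (384 * 25500 * 1450285244)
= 5.8 mm

5.8


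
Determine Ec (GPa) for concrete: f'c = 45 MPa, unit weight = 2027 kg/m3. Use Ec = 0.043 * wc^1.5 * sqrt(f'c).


Ec = 0.043 * 2027^1.5 * sqrt(45) / 1000
= 26.32 GPa

26.32


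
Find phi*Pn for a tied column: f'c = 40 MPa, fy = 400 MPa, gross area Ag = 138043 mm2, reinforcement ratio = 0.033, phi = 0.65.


Ast = rho * Ag = 0.033 * 138043 = 4555.419 mm2
phi*Pn = 0.65 * 0.80 * (0.85 * 40 * (138043 - 4555.419) + 400 * 4555.419) / 1000
= 3307.59 kN

3307.59


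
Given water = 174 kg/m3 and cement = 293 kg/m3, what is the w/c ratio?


w/c = water / cement
w/c = 174 / 293 = 0.594

0.594


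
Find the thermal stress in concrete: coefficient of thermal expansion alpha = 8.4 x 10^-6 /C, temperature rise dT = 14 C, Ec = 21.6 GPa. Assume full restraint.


sigma = alpha * dT * Ec
= 8.4e-6 * 14 * 21.6 * 1000
= 2.54 MPa

2.54


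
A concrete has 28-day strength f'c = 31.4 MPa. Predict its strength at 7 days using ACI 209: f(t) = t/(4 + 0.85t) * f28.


f(7) = 7 / (4 + 0.85 * 7) * 31.4
= 7 / 9.95 * 31.4
= 22.09 MPa

22.09


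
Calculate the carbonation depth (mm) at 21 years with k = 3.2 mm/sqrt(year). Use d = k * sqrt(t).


depth = k * sqrt(t)
= 3.2 * sqrt(21)
= 14.66 mm

14.66


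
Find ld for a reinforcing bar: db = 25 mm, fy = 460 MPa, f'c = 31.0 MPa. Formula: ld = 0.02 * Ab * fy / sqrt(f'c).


Ab = pi * 25^2 / 4 = 490.874 mm2
ld = 0.02 * 490.874 * 460 / sqrt(31.0)
= 811.1 mm

811.1


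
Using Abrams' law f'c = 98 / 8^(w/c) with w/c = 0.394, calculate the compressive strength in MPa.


f'c = 98 / 8^0.394
= 98 / 2.269
= 43.19 MPa

43.19


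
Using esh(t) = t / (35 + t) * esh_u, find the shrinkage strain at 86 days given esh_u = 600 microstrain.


esh(86) = 86 / (35 + 86) * 600
= 86 / 121 * 600
= 426.4 microstrain

426.4


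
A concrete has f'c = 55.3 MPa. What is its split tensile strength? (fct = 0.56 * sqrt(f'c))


fct = 0.56 * sqrt(55.3)
= 0.56 * 7.436
= 4.164 MPa

4.164


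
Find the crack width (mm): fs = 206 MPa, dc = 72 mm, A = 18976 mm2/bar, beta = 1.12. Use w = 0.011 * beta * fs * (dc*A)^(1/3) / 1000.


w = 0.011 * beta * fs * (dc * A)^(1/3) / 1000
= 0.011 * 1.12 * 206 * (72 * 18976)^(1/3) / 1000
= 0.282 mm

0.282


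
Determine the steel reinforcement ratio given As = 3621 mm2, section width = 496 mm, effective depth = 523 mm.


rho = As / (b * d)
= 3621 / (496 * 523)
= 0.014

0.014


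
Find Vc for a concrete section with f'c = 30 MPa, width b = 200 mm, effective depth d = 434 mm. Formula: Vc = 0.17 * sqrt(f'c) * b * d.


Vc = 0.17 * sqrt(30) * 200 * 434 / 1000
= 80.82 kN

80.82


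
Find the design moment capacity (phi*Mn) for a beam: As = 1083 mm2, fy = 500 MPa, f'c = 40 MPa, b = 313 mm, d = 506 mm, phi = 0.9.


a = As * fy / (0.85 * f'c * b)
= 1083 * 500 / (0.85 * 40 * 313)
= 50.8833 mm
Mn = As * fy * (d - a/2) / 10^6
= 260.2223 kN-m
phi*Mn = 0.9 * 260.2223 = 234.2 kN-m

234.2


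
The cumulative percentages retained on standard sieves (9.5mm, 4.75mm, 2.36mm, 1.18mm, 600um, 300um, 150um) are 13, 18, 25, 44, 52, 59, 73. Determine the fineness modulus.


FM = sum(cumulative % retained) / 100
= 284 / 100
= 2.84

2.84


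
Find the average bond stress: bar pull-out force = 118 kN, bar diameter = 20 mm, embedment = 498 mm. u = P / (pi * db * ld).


u = P / (pi * db * ld)
= 118 * 1000 / (pi * 20 * 498)
= 3.771 MPa

3.771


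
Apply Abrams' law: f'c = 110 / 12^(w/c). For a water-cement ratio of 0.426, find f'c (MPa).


f'c = 110 / 12^0.426
= 110 / 2.882
= 38.16 MPa

38.16


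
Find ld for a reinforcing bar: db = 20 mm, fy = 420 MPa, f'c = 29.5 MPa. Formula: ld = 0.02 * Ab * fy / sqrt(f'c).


Ab = pi * 20^2 / 4 = 314.159 mm2
ld = 0.02 * 314.159 * 420 / sqrt(29.5)
= 485.9 mm

485.9


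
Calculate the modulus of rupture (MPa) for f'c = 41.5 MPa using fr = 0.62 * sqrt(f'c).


fr = 0.62 * sqrt(41.5)
= 3.994 MPa

3.994


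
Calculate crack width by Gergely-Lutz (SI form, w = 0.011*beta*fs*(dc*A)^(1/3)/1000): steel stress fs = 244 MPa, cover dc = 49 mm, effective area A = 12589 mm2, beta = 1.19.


w = 0.011 * beta * fs * (dc * A)^(1/3) / 1000
= 0.011 * 1.19 * 244 * (49 * 12589)^(1/3) / 1000
= 0.272 mm

0.272


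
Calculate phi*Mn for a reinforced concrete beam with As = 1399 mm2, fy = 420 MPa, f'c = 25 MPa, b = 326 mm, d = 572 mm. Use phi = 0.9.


a = As * fy / (0.85 * f'c * b)
= 1399 * 420 / (0.85 * 25 * 326)
= 84.8185 mm
Mn = As * fy * (d - a/2) / 10^6
= 311.1769 kN-m
phi*Mn = 0.9 * 311.1769 = 280.06 kN-m

280.06


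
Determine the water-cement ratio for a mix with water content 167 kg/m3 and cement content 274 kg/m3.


w/c = water / cement
w/c = 167 / 274 = 0.609

0.609


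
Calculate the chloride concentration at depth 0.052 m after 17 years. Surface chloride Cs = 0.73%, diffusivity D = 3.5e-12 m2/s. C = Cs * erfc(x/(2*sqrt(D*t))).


t_seconds = 17 * 365.25 * 24 * 3600 = 536479200.0 s
arg = 0.052 / (2 * sqrt(3.5e-12 * 536479200.0))
= 0.6
erfc(0.6) = 0.3961
C = 0.73 * 0.3961 = 0.2892%

0.2892


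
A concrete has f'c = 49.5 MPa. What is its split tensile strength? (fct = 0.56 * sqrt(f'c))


fct = 0.56 * sqrt(49.5)
= 0.56 * 7.036
= 3.94 MPa

3.94


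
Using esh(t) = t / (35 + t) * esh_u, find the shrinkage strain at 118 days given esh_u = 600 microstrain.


esh(118) = 118 / (35 + 118) * 600
= 118 / 153 * 600
= 462.7 microstrain

462.7


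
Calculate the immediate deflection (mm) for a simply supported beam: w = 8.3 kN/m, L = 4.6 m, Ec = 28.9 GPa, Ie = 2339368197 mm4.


Convert: L = 4.6 m = 4600 mm, Ec = 28.9 GPa = 28900 MPa
delta = 5 * 8.3 * 4600^4 / (384 * 28900 * 2339368197)
= 0.72 mm

0.72


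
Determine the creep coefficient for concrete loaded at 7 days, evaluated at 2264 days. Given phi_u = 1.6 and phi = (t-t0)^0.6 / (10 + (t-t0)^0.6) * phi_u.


dt = 2264 - 7 = 2257
phi = 2257^0.6 / (10 + 2257^0.6) * 1.6
= 1.458

1.458


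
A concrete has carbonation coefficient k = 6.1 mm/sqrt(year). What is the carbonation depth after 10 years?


depth = k * sqrt(t)
= 6.1 * sqrt(10)
= 19.29 mm

19.29


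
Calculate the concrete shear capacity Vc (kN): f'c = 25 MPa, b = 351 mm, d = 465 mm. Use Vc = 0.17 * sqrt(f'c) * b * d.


Vc = 0.17 * sqrt(25) * 351 * 465 / 1000
= 138.73 kN

138.73


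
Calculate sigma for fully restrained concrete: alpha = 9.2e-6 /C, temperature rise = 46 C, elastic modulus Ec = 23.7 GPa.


sigma = alpha * dT * Ec
= 9.2e-6 * 46 * 23.7 * 1000
= 10.03 MPa

10.03


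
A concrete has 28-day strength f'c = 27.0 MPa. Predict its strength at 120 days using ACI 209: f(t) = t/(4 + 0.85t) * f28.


f(120) = 120 / (4 + 0.85 * 120) * 27.0
= 120 / 106.0 * 27.0
= 30.57 MPa

30.57


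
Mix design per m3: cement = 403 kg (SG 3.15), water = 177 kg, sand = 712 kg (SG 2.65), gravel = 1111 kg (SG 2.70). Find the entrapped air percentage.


Vol cement = 403 / (3.15 * 1000) = 0.127937 m3
Vol water = 177 / 1000 = 0.177 m3
Vol sand = 712 / (2.65 * 1000) = 0.268679 m3
Vol gravel = 1111 / (2.70 * 1000) = 0.411481 m3
Total solid + water volume = 0.985097 m3
Air = (1 - 0.985097) * 100 = 1.49%

1.49


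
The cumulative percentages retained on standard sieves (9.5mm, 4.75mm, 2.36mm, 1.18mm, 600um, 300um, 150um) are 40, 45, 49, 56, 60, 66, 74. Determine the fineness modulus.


FM = sum(cumulative % retained) / 100
= 390 / 100
= 3.9

3.9


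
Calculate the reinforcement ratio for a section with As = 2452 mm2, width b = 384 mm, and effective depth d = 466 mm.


rho = As / (b * d)
= 2452 / (384 * 466)
= 0.0137

0.0137


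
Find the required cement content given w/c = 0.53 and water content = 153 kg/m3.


Cement = water / (w/c)
= 153 / 0.53
= 288.7 kg/m3

288.7


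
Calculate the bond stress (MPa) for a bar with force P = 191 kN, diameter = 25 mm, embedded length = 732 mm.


u = P / (pi * db * ld)
= 191 * 1000 / (pi * 25 * 732)
= 3.322 MPa

3.322


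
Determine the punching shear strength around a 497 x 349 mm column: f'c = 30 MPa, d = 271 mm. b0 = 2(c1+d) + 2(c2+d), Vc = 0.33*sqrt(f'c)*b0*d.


b0 = 2*(497 + 271) + 2*(349 + 271) = 2776 mm
Vc = 0.33 * sqrt(30) * 2776 * 271 / 1000
= 1359.76 kN

1359.76


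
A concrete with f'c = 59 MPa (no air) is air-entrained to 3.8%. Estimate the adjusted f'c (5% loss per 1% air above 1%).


Strength loss = (3.8 - 1) * 5 = 14.0%
f'c = 59 * (1 - 14.0/100)
= 50.74 MPa

50.74


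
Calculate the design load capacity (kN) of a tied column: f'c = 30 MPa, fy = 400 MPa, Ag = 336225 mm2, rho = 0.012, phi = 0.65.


Ast = rho * Ag = 0.012 * 336225 = 4034.7 mm2
phi*Pn = 0.65 * 0.80 * (0.85 * 30 * (336225 - 4034.7) + 400 * 4034.7) / 1000
= 5244.06 kN

5244.06


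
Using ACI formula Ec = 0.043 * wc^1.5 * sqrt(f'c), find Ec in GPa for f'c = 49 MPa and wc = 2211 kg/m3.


Ec = 0.043 * 2211^1.5 * sqrt(49) / 1000
= 31.29 GPa

31.29


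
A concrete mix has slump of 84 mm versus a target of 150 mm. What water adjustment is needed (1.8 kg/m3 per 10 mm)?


Difference = 150 - 84 = 66 mm
Water adjustment = 66 * 1.8 / 10 = 11.9 kg/m3

11.9


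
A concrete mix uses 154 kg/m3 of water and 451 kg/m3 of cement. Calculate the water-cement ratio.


w/c = water / cement
w/c = 154 / 451 = 0.341

0.341


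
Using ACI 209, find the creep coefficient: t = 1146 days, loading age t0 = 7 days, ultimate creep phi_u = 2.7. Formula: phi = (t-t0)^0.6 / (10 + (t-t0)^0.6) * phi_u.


dt = 1146 - 7 = 1139
phi = 1139^0.6 / (10 + 1139^0.6) * 2.7
= 2.355

2.355


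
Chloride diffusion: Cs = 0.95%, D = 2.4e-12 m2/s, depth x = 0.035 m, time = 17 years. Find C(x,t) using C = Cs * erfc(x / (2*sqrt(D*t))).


t_seconds = 17 * 365.25 * 24 * 3600 = 536479200.0 s
arg = 0.035 / (2 * sqrt(2.4e-12 * 536479200.0))
= 0.4877
erfc(0.4877) = 0.4904
C = 0.95 * 0.4904 = 0.4659%

0.4659


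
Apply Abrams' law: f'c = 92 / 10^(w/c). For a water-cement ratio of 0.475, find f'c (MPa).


f'c = 92 / 10^0.475
= 92 / 2.985
= 30.82 MPa

30.82


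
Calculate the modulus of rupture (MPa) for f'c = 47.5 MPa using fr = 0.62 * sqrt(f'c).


fr = 0.62 * sqrt(47.5)
= 4.273 MPa

4.273


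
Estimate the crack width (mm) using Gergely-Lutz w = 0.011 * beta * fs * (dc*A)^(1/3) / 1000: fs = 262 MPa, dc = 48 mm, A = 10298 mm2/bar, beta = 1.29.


w = 0.011 * beta * fs * (dc * A)^(1/3) / 1000
= 0.011 * 1.29 * 262 * (48 * 10298)^(1/3) / 1000
= 0.294 mm

0.294


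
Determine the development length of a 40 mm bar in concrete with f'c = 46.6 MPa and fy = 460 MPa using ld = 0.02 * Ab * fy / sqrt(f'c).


Ab = pi * 40^2 / 4 = 1256.637 mm2
ld = 0.02 * 1256.637 * 460 / sqrt(46.6)
= 1693.6 mm

1693.6


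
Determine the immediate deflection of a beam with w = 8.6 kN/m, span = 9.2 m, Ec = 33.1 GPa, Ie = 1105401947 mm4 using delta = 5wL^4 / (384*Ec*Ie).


Convert: L = 9.2 m = 9200 mm, Ec = 33.1 GPa = 33100 MPa
delta = 5 * 8.6 * 9200^4 / (384 * 33100 * 1105401947)
= 21.93 mm

21.93


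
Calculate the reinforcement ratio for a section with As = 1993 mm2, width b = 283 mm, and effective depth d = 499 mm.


rho = As / (b * d)
= 1993 / (283 * 499)
= 0.0141

0.0141


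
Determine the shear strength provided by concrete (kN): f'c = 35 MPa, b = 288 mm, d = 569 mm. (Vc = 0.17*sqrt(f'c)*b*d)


Vc = 0.17 * sqrt(35) * 288 * 569 / 1000
= 164.81 kN

164.81


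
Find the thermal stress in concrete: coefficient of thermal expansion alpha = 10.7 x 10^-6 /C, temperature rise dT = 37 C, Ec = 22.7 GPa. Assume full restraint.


sigma = alpha * dT * Ec
= 10.7e-6 * 37 * 22.7 * 1000
= 8.987 MPa

8.987


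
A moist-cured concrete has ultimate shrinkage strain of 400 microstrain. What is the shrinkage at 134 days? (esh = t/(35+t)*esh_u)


esh(134) = 134 / (35 + 134) * 400
= 134 / 169 * 400
= 317.2 microstrain

317.2


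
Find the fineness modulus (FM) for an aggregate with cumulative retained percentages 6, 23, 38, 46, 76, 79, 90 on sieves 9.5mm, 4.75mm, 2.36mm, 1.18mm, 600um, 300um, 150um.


FM = sum(cumulative % retained) / 100
= 358 / 100
= 3.58

3.58


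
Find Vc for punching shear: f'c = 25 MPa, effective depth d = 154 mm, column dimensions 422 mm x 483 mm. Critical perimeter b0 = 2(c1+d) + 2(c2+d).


b0 = 2*(422 + 154) + 2*(483 + 154) = 2426 mm
Vc = 0.33 * sqrt(25) * 2426 * 154 / 1000
= 616.45 kN

616.45


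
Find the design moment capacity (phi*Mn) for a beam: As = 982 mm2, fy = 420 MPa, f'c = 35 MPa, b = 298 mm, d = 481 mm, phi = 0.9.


a = As * fy / (0.85 * f'c * b)
= 982 * 420 / (0.85 * 35 * 298)
= 46.5219 mm
Mn = As * fy * (d - a/2) / 10^6
= 188.7899 kN-m
phi*Mn = 0.9 * 188.7899 = 169.91 kN-m

169.91


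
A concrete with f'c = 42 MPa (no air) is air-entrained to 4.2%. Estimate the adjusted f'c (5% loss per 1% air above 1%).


Strength loss = (4.2 - 1) * 5 = 16.0%
f'c = 42 * (1 - 16.0/100)
= 35.28 MPa

35.28


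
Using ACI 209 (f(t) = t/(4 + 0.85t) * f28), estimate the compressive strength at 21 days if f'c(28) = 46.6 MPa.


f(21) = 21 / (4 + 0.85 * 21) * 46.6
= 21 / 21.85 * 46.6
= 44.79 MPa

44.79


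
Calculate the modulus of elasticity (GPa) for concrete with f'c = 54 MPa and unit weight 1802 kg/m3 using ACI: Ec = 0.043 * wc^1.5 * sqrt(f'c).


Ec = 0.043 * 1802^1.5 * sqrt(54) / 1000
= 24.17 GPa

24.17


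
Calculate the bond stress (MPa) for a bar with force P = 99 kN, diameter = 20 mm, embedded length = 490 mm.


u = P / (pi * db * ld)
= 99 * 1000 / (pi * 20 * 490)
= 3.216 MPa

3.216


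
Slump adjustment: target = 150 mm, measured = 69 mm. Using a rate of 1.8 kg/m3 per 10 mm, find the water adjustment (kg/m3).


Difference = 150 - 69 = 81 mm
Water adjustment = 81 * 1.8 / 10 = 14.6 kg/m3

14.6


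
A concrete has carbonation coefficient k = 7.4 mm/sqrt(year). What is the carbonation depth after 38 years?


depth = k * sqrt(t)
= 7.4 * sqrt(38)
= 45.62 mm

45.62
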